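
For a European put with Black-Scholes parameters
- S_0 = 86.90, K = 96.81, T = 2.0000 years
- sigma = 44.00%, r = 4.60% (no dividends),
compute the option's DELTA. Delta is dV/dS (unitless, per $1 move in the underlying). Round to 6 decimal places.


d1 = 0.2854264446; d2 = -0.3368275229
phi(d1) = 0.3830182423; exp(-qT) = 1.0000000000; exp(-rT) = 0.9121051495
N(-d1) = 0.3876587250
Delta = -exp(-qT) * N(-d1) = -1.0000000000 * 0.3876587250 = -0.387659

Answer: Delta = -0.387659


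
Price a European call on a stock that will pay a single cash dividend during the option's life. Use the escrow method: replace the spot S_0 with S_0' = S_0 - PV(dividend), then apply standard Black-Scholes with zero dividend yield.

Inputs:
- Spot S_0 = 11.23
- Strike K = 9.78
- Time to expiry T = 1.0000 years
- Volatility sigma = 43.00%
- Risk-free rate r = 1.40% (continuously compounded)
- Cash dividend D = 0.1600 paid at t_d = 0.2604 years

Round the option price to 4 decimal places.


PV(D) = D * exp(-r * t_d) = 0.1600 * 0.99636104 = 0.15941777
S_0' = S_0 - PV(D) = 11.2300 - 0.15941777 = 11.07058223
d1 = (ln(S_0'/K) + (r + sigma^2/2)*T) / (sigma*sqrt(T)) = 0.53581827
d2 = d1 - sigma*sqrt(T) = 0.10581827
exp(-rT) = 0.98609754
N(d1) = 0.70395792; N(d2) = 0.54213673
C = S_0' * N(d1) - K * exp(-rT) * N(d2) = 11.07058223 * 0.70395792 - 9.7800 * 0.98609754 * 0.54213673 = 2.5648

Answer: Price = 2.5648


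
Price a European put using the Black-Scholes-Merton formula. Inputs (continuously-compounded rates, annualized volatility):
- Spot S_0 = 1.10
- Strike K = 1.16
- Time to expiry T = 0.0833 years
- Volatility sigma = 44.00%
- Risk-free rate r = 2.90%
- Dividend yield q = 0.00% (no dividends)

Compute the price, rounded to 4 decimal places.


d1 = (ln(S/K) + (r - q + 0.5*sigma^2) * T) / (sigma * sqrt(T)) = -0.33569675
d2 = d1 - sigma * sqrt(T) = -0.46268840
exp(-rT) = 0.99758722; exp(-qT) = 1.00000000
P = K * exp(-rT) * N(-d2) - S_0 * exp(-qT) * N(-d1)
N(-d1) = 0.63145022; N(-d2) = 0.67820613
P = 1.1600 * 0.99758722 * 0.67820613 - 1.1000 * 1.00000000 * 0.63145022 = 0.0902

Answer: Price = 0.0902


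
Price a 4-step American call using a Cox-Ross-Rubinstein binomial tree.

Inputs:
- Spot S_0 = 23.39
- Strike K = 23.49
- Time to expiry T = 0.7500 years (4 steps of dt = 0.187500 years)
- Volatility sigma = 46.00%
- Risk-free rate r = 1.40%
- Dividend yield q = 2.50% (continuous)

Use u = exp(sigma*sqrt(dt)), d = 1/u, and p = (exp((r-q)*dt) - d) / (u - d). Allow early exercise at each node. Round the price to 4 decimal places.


Answer: Price = V(0,0) = 3.3407

Derivation:
dt = T/N = 0.187500
u = exp(sigma*sqrt(dt)) = 1.220409; d = 1/u = 0.819398
p = (exp((r-q)*dt) - d) / (u - d) = 0.445230
Discount per step: exp(-r*dt) = 0.997378
Stock lattice S(k, i) with i counting down-moves:
  k=0: S(0,0) = 23.3900
  k=1: S(1,0) = 28.5454; S(1,1) = 19.1657
  k=2: S(2,0) = 34.8370; S(2,1) = 23.3900; S(2,2) = 15.7043
  k=3: S(3,0) = 42.5154; S(3,1) = 28.5454; S(3,2) = 19.1657; S(3,3) = 12.8681
  k=4: S(4,0) = 51.8862; S(4,1) = 34.8370; S(4,2) = 23.3900; S(4,3) = 15.7043; S(4,4) = 10.5441
Terminal payoffs V(N, i) = max(S_T - K, 0):
  V(4,0) = 28.396153; V(4,1) = 11.347008; V(4,2) = 0.000000; V(4,3) = 0.000000; V(4,4) = 0.000000
Backward induction: V(k, i) = exp(-r*dt) * [p * V(k+1, i) + (1-p) * V(k+1, i+1)]; then take max(V_cont, immediate exercise) for American.
  V(3,0) = exp(-r*dt) * [p*28.396153 + (1-p)*11.347008] = 18.888145; exercise = 19.025389; V(3,0) = max -> 19.025389
  V(3,1) = exp(-r*dt) * [p*11.347008 + (1-p)*0.000000] = 5.038779; exercise = 5.055361; V(3,1) = max -> 5.055361
  V(3,2) = exp(-r*dt) * [p*0.000000 + (1-p)*0.000000] = 0.000000; exercise = 0.000000; V(3,2) = max -> 0.000000
  V(3,3) = exp(-r*dt) * [p*0.000000 + (1-p)*0.000000] = 0.000000; exercise = 0.000000; V(3,3) = max -> 0.000000
  V(2,0) = exp(-r*dt) * [p*19.025389 + (1-p)*5.055361] = 11.245672; exercise = 11.347008; V(2,0) = max -> 11.347008
  V(2,1) = exp(-r*dt) * [p*5.055361 + (1-p)*0.000000] = 2.244896; exercise = 0.000000; V(2,1) = max -> 2.244896
  V(2,2) = exp(-r*dt) * [p*0.000000 + (1-p)*0.000000] = 0.000000; exercise = 0.000000; V(2,2) = max -> 0.000000
  V(1,0) = exp(-r*dt) * [p*11.347008 + (1-p)*2.244896] = 6.280916; exercise = 5.055361; V(1,0) = max -> 6.280916
  V(1,1) = exp(-r*dt) * [p*2.244896 + (1-p)*0.000000] = 0.996874; exercise = 0.000000; V(1,1) = max -> 0.996874
  V(0,0) = exp(-r*dt) * [p*6.280916 + (1-p)*0.996874] = 3.340705; exercise = 0.000000; V(0,0) = max -> 3.340705


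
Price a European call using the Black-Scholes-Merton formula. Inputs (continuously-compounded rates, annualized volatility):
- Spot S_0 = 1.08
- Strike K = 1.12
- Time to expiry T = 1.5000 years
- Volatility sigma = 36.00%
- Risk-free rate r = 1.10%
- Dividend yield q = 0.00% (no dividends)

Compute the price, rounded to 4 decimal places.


d1 = (ln(S/K) + (r - q + 0.5*sigma^2) * T) / (sigma * sqrt(T)) = 0.17539334
d2 = d1 - sigma * sqrt(T) = -0.26551481
exp(-rT) = 0.98363538; exp(-qT) = 1.00000000
C = S_0 * exp(-qT) * N(d1) - K * exp(-rT) * N(d2)
N(d1) = 0.56961472; N(d2) = 0.39530645
C = 1.0800 * 1.00000000 * 0.56961472 - 1.1200 * 0.98363538 * 0.39530645 = 0.1797

Answer: Price = 0.1797


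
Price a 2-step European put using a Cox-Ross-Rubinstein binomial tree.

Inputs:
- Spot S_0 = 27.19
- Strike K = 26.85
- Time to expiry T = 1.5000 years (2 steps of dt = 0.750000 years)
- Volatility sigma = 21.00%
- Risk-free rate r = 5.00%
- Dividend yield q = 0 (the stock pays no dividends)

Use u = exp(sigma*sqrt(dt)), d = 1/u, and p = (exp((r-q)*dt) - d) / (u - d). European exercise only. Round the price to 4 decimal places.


Answer: Price = V(0,0) = 1.4337

Derivation:
dt = T/N = 0.750000
u = exp(sigma*sqrt(dt)) = 1.199453; d = 1/u = 0.833714
p = (exp((r-q)*dt) - d) / (u - d) = 0.559137
Discount per step: exp(-r*dt) = 0.963194
Stock lattice S(k, i) with i counting down-moves:
  k=0: S(0,0) = 27.1900
  k=1: S(1,0) = 32.6131; S(1,1) = 22.6687
  k=2: S(2,0) = 39.1179; S(2,1) = 27.1900; S(2,2) = 18.8992
Terminal payoffs V(N, i) = max(K - S_T, 0):
  V(2,0) = 0.000000; V(2,1) = 0.000000; V(2,2) = 7.950819
Backward induction: V(k, i) = exp(-r*dt) * [p * V(k+1, i) + (1-p) * V(k+1, i+1)].
  V(1,0) = exp(-r*dt) * [p*0.000000 + (1-p)*0.000000] = 0.000000
  V(1,1) = exp(-r*dt) * [p*0.000000 + (1-p)*7.950819] = 3.376207
  V(0,0) = exp(-r*dt) * [p*0.000000 + (1-p)*3.376207] = 1.433660


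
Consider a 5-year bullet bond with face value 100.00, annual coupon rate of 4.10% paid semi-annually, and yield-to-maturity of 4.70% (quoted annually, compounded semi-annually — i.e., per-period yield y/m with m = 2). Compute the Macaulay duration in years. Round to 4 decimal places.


Answer: Macaulay duration = 4.5643 years

Derivation:
Coupon per period c = face * coupon_rate / m = 2.050000
Periods per year m = 2; per-period yield y/m = 0.023500
Number of cashflows N = 10
Cashflows (t years, CF_t, discount factor 1/(1+y/m)^(m*t), PV):
  t = 0.5000: CF_t = 2.050000, DF = 0.977040, PV = 2.002931
  t = 1.0000: CF_t = 2.050000, DF = 0.954606, PV = 1.956943
  t = 1.5000: CF_t = 2.050000, DF = 0.932688, PV = 1.912011
  t = 2.0000: CF_t = 2.050000, DF = 0.911273, PV = 1.868110
  t = 2.5000: CF_t = 2.050000, DF = 0.890350, PV = 1.825218
  t = 3.0000: CF_t = 2.050000, DF = 0.869907, PV = 1.783310
  t = 3.5000: CF_t = 2.050000, DF = 0.849934, PV = 1.742364
  t = 4.0000: CF_t = 2.050000, DF = 0.830419, PV = 1.702359
  t = 4.5000: CF_t = 2.050000, DF = 0.811352, PV = 1.663272
  t = 5.0000: CF_t = 102.050000, DF = 0.792723, PV = 80.897395
Price P = sum_t PV_t = 97.353912
Macaulay numerator sum_t t * PV_t:
  t * PV_t at t = 0.5000: 1.001466
  t * PV_t at t = 1.0000: 1.956943
  t * PV_t at t = 1.5000: 2.868016
  t * PV_t at t = 2.0000: 3.736220
  t * PV_t at t = 2.5000: 4.563044
  t * PV_t at t = 3.0000: 5.349929
  t * PV_t at t = 3.5000: 6.098275
  t * PV_t at t = 4.0000: 6.809435
  t * PV_t at t = 4.5000: 7.484723
  t * PV_t at t = 5.0000: 404.486977
Macaulay duration D = (sum_t t * PV_t) / P = 444.355028 / 97.353912 = 4.564326


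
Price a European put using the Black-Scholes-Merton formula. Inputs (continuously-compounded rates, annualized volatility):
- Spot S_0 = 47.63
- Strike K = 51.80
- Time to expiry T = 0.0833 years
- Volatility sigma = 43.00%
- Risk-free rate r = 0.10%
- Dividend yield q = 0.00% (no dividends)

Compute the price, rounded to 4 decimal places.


Answer: Price = 5.0824

Derivation:
d1 = (ln(S/K) + (r - q + 0.5*sigma^2) * T) / (sigma * sqrt(T)) = -0.61353415
d2 = d1 - sigma * sqrt(T) = -0.73763963
exp(-rT) = 0.99991670; exp(-qT) = 1.00000000
P = K * exp(-rT) * N(-d2) - S_0 * exp(-qT) * N(-d1)
N(-d1) = 0.73023839; N(-d2) = 0.76963327
P = 51.8000 * 0.99991670 * 0.76963327 - 47.6300 * 1.00000000 * 0.73023839 = 5.0824


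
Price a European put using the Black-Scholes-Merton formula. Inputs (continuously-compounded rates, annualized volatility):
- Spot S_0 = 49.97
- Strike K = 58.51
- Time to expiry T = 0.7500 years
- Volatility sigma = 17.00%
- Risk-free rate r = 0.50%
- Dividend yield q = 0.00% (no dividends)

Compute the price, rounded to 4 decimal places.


Answer: Price = 8.9257

Derivation:
d1 = (ln(S/K) + (r - q + 0.5*sigma^2) * T) / (sigma * sqrt(T)) = -0.97257950
d2 = d1 - sigma * sqrt(T) = -1.11980382
exp(-rT) = 0.99625702; exp(-qT) = 1.00000000
P = K * exp(-rT) * N(-d2) - S_0 * exp(-qT) * N(-d1)
N(-d1) = 0.83461883; N(-d2) = 0.86860131
P = 58.5100 * 0.99625702 * 0.86860131 - 49.9700 * 1.00000000 * 0.83461883 = 8.9257


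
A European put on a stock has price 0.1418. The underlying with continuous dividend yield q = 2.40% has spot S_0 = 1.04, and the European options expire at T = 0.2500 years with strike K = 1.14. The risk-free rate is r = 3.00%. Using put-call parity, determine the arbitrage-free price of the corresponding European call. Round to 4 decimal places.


Put-call parity: C - P = S_0 * exp(-qT) - K * exp(-rT).
S_0 * exp(-qT) = 1.0400 * 0.99401796 = 1.03377868
K * exp(-rT) = 1.1400 * 0.99252805 = 1.13148198
C = P + S*exp(-qT) - K*exp(-rT)
C = 0.1418 + 1.03377868 - 1.13148198 = 0.0441

Answer: Call price = 0.0441


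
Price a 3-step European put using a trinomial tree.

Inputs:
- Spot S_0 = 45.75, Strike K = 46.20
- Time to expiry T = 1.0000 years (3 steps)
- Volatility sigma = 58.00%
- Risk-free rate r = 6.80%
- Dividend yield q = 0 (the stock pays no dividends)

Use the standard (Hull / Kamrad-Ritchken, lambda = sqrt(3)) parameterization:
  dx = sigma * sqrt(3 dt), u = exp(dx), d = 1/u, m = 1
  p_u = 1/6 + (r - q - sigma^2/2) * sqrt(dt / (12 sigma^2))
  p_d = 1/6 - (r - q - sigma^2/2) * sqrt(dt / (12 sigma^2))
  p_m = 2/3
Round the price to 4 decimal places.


Answer: Price = V(0,0) = 8.0263

Derivation:
dt = T/N = 0.333333; dx = sigma*sqrt(3*dt) = 0.580000
u = exp(dx) = 1.786038; d = 1/u = 0.559898
p_u = 0.137874, p_m = 0.666667, p_d = 0.195460
Discount per step: exp(-r*dt) = 0.977588
Stock lattice S(k, j) with j the centered position index:
  k=0: S(0,+0) = 45.7500
  k=1: S(1,-1) = 25.6154; S(1,+0) = 45.7500; S(1,+1) = 81.7113
  k=2: S(2,-2) = 14.3420; S(2,-1) = 25.6154; S(2,+0) = 45.7500; S(2,+1) = 81.7113; S(2,+2) = 145.9394
  k=3: S(3,-3) = 8.0301; S(3,-2) = 14.3420; S(3,-1) = 25.6154; S(3,+0) = 45.7500; S(3,+1) = 81.7113; S(3,+2) = 145.9394; S(3,+3) = 260.6535
Terminal payoffs V(N, j) = max(K - S_T, 0):
  V(3,-3) = 38.169942; V(3,-2) = 31.858007; V(3,-1) = 20.584650; V(3,+0) = 0.450000; V(3,+1) = 0.000000; V(3,+2) = 0.000000; V(3,+3) = 0.000000
Backward induction: V(k, j) = exp(-r*dt) * [p_u * V(k+1, j+1) + p_m * V(k+1, j) + p_d * V(k+1, j-1)]
  V(2,-2) = exp(-r*dt) * [p_u*20.584650 + p_m*31.858007 + p_d*38.169942] = 30.830631
  V(2,-1) = exp(-r*dt) * [p_u*0.450000 + p_m*20.584650 + p_d*31.858007] = 19.563596
  V(2,+0) = exp(-r*dt) * [p_u*0.000000 + p_m*0.450000 + p_d*20.584650] = 4.226575
  V(2,+1) = exp(-r*dt) * [p_u*0.000000 + p_m*0.000000 + p_d*0.450000] = 0.085986
  V(2,+2) = exp(-r*dt) * [p_u*0.000000 + p_m*0.000000 + p_d*0.000000] = 0.000000
  V(1,-1) = exp(-r*dt) * [p_u*4.226575 + p_m*19.563596 + p_d*30.830631] = 19.210860
  V(1,+0) = exp(-r*dt) * [p_u*0.085986 + p_m*4.226575 + p_d*19.563596] = 6.504352
  V(1,+1) = exp(-r*dt) * [p_u*0.000000 + p_m*0.085986 + p_d*4.226575] = 0.863649
  V(0,+0) = exp(-r*dt) * [p_u*0.863649 + p_m*6.504352 + p_d*19.210860] = 8.026253


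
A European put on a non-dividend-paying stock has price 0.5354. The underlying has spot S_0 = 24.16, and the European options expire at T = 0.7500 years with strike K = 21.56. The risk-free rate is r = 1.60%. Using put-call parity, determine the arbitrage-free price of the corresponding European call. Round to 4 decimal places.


Answer: Call price = 3.3926

Derivation:
Put-call parity: C - P = S_0 * exp(-qT) - K * exp(-rT).
S_0 * exp(-qT) = 24.1600 * 1.00000000 = 24.16000000
K * exp(-rT) = 21.5600 * 0.98807171 = 21.30282613
C = P + S*exp(-qT) - K*exp(-rT)
C = 0.5354 + 24.16000000 - 21.30282613 = 3.3926


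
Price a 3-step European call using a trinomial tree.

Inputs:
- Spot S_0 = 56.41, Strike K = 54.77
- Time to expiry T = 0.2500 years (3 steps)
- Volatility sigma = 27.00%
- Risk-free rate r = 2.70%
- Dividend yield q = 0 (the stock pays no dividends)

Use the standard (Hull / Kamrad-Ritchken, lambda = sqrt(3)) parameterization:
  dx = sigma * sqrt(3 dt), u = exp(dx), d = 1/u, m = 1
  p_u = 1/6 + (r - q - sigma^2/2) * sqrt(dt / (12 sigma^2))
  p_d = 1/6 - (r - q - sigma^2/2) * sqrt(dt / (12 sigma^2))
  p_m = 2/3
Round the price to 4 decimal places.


Answer: Price = V(0,0) = 4.0689

Derivation:
dt = T/N = 0.083333; dx = sigma*sqrt(3*dt) = 0.135000
u = exp(dx) = 1.144537; d = 1/u = 0.873716
p_u = 0.163750, p_m = 0.666667, p_d = 0.169583
Discount per step: exp(-r*dt) = 0.997753
Stock lattice S(k, j) with j the centered position index:
  k=0: S(0,+0) = 56.4100
  k=1: S(1,-1) = 49.2863; S(1,+0) = 56.4100; S(1,+1) = 64.5633
  k=2: S(2,-2) = 43.0622; S(2,-1) = 49.2863; S(2,+0) = 56.4100; S(2,+1) = 64.5633; S(2,+2) = 73.8951
  k=3: S(3,-3) = 37.6242; S(3,-2) = 43.0622; S(3,-1) = 49.2863; S(3,+0) = 56.4100; S(3,+1) = 64.5633; S(3,+2) = 73.8951; S(3,+3) = 84.5757
Terminal payoffs V(N, j) = max(S_T - K, 0):
  V(3,-3) = 0.000000; V(3,-2) = 0.000000; V(3,-1) = 0.000000; V(3,+0) = 1.640000; V(3,+1) = 9.793320; V(3,+2) = 19.125095; V(3,+3) = 29.805654
Backward induction: V(k, j) = exp(-r*dt) * [p_u * V(k+1, j+1) + p_m * V(k+1, j) + p_d * V(k+1, j-1)]
  V(2,-2) = exp(-r*dt) * [p_u*0.000000 + p_m*0.000000 + p_d*0.000000] = 0.000000
  V(2,-1) = exp(-r*dt) * [p_u*1.640000 + p_m*0.000000 + p_d*0.000000] = 0.267946
  V(2,+0) = exp(-r*dt) * [p_u*9.793320 + p_m*1.640000 + p_d*0.000000] = 2.690928
  V(2,+1) = exp(-r*dt) * [p_u*19.125095 + p_m*9.793320 + p_d*1.640000] = 9.916394
  V(2,+2) = exp(-r*dt) * [p_u*29.805654 + p_m*19.125095 + p_d*9.793320] = 19.248166
  V(1,-1) = exp(-r*dt) * [p_u*2.690928 + p_m*0.267946 + p_d*0.000000] = 0.617879
  V(1,+0) = exp(-r*dt) * [p_u*9.916394 + p_m*2.690928 + p_d*0.267946] = 3.455417
  V(1,+1) = exp(-r*dt) * [p_u*19.248166 + p_m*9.916394 + p_d*2.690928] = 10.196186
  V(0,+0) = exp(-r*dt) * [p_u*10.196186 + p_m*3.455417 + p_d*0.617879] = 4.068854


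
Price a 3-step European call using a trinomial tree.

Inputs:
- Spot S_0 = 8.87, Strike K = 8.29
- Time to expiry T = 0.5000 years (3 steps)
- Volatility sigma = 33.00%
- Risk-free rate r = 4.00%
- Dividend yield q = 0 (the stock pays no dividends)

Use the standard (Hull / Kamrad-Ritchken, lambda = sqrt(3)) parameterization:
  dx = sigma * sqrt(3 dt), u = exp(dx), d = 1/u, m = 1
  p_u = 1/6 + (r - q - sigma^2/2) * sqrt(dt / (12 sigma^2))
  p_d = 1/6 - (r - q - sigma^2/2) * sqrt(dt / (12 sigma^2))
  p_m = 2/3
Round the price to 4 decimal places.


Answer: Price = V(0,0) = 1.2233

Derivation:
dt = T/N = 0.166667; dx = sigma*sqrt(3*dt) = 0.233345
u = exp(dx) = 1.262817; d = 1/u = 0.791880
p_u = 0.161506, p_m = 0.666667, p_d = 0.171827
Discount per step: exp(-r*dt) = 0.993356
Stock lattice S(k, j) with j the centered position index:
  k=0: S(0,+0) = 8.8700
  k=1: S(1,-1) = 7.0240; S(1,+0) = 8.8700; S(1,+1) = 11.2012
  k=2: S(2,-2) = 5.5621; S(2,-1) = 7.0240; S(2,+0) = 8.8700; S(2,+1) = 11.2012; S(2,+2) = 14.1451
  k=3: S(3,-3) = 4.4046; S(3,-2) = 5.5621; S(3,-1) = 7.0240; S(3,+0) = 8.8700; S(3,+1) = 11.2012; S(3,+2) = 14.1451; S(3,+3) = 17.8626
Terminal payoffs V(N, j) = max(S_T - K, 0):
  V(3,-3) = 0.000000; V(3,-2) = 0.000000; V(3,-1) = 0.000000; V(3,+0) = 0.580000; V(3,+1) = 2.911190; V(3,+2) = 5.855058; V(3,+3) = 9.572624
Backward induction: V(k, j) = exp(-r*dt) * [p_u * V(k+1, j+1) + p_m * V(k+1, j) + p_d * V(k+1, j-1)]
  V(2,-2) = exp(-r*dt) * [p_u*0.000000 + p_m*0.000000 + p_d*0.000000] = 0.000000
  V(2,-1) = exp(-r*dt) * [p_u*0.580000 + p_m*0.000000 + p_d*0.000000] = 0.093051
  V(2,+0) = exp(-r*dt) * [p_u*2.911190 + p_m*0.580000 + p_d*0.000000] = 0.851149
  V(2,+1) = exp(-r*dt) * [p_u*5.855058 + p_m*2.911190 + p_d*0.580000] = 2.966240
  V(2,+2) = exp(-r*dt) * [p_u*9.572624 + p_m*5.855058 + p_d*2.911190] = 5.910099
  V(1,-1) = exp(-r*dt) * [p_u*0.851149 + p_m*0.093051 + p_d*0.000000] = 0.198174
  V(1,+0) = exp(-r*dt) * [p_u*2.966240 + p_m*0.851149 + p_d*0.093051] = 1.055428
  V(1,+1) = exp(-r*dt) * [p_u*5.910099 + p_m*2.966240 + p_d*0.851149] = 3.057808
  V(0,+0) = exp(-r*dt) * [p_u*3.057808 + p_m*1.055428 + p_d*0.198174] = 1.223342


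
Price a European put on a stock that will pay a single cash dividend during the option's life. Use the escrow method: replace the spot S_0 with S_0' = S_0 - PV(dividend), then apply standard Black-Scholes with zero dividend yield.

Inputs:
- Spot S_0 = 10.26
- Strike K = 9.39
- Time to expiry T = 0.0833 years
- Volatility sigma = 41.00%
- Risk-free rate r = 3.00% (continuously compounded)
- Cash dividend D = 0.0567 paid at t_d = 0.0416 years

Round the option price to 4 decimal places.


PV(D) = D * exp(-r * t_d) = 0.0567 * 0.99875278 = 0.05662928
S_0' = S_0 - PV(D) = 10.2600 - 0.05662928 = 10.20337072
d1 = (ln(S_0'/K) + (r + sigma^2/2)*T) / (sigma*sqrt(T)) = 0.78231007
d2 = d1 - sigma*sqrt(T) = 0.66397694
exp(-rT) = 0.99750412
N(-d1) = 0.21701619; N(-d2) = 0.25335254
P = K * exp(-rT) * N(-d2) - S_0' * N(-d1) = 9.3900 * 0.99750412 * 0.25335254 - 10.20337072 * 0.21701619 = 0.1587

Answer: Price = 0.1587


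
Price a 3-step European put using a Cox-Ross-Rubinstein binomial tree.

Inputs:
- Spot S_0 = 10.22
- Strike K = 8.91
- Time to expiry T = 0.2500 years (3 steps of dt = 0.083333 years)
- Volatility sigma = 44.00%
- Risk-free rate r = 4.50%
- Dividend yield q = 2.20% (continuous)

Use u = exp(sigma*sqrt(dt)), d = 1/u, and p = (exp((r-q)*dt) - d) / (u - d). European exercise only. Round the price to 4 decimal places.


dt = T/N = 0.083333
u = exp(sigma*sqrt(dt)) = 1.135436; d = 1/u = 0.880719
p = (exp((r-q)*dt) - d) / (u - d) = 0.475820
Discount per step: exp(-r*dt) = 0.996257
Stock lattice S(k, i) with i counting down-moves:
  k=0: S(0,0) = 10.2200
  k=1: S(1,0) = 11.6042; S(1,1) = 9.0009
  k=2: S(2,0) = 13.1758; S(2,1) = 10.2200; S(2,2) = 7.9273
  k=3: S(3,0) = 14.9603; S(3,1) = 11.6042; S(3,2) = 9.0009; S(3,3) = 6.9817
Terminal payoffs V(N, i) = max(K - S_T, 0):
  V(3,0) = 0.000000; V(3,1) = 0.000000; V(3,2) = 0.000000; V(3,3) = 1.928279
Backward induction: V(k, i) = exp(-r*dt) * [p * V(k+1, i) + (1-p) * V(k+1, i+1)].
  V(2,0) = exp(-r*dt) * [p*0.000000 + (1-p)*0.000000] = 0.000000
  V(2,1) = exp(-r*dt) * [p*0.000000 + (1-p)*0.000000] = 0.000000
  V(2,2) = exp(-r*dt) * [p*0.000000 + (1-p)*1.928279] = 1.006982
  V(1,0) = exp(-r*dt) * [p*0.000000 + (1-p)*0.000000] = 0.000000
  V(1,1) = exp(-r*dt) * [p*0.000000 + (1-p)*1.006982] = 0.525864
  V(0,0) = exp(-r*dt) * [p*0.000000 + (1-p)*0.525864] = 0.274615

Answer: Price = V(0,0) = 0.2746


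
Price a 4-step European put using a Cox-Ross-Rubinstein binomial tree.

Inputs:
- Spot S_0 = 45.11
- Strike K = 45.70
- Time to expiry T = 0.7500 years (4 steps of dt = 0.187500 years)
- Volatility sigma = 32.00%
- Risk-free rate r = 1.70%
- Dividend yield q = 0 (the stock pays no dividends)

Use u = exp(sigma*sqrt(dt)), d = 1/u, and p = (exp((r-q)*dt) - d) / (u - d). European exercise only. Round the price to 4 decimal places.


Answer: Price = V(0,0) = 4.7827

Derivation:
dt = T/N = 0.187500
u = exp(sigma*sqrt(dt)) = 1.148623; d = 1/u = 0.870607
p = (exp((r-q)*dt) - d) / (u - d) = 0.476898
Discount per step: exp(-r*dt) = 0.996818
Stock lattice S(k, i) with i counting down-moves:
  k=0: S(0,0) = 45.1100
  k=1: S(1,0) = 51.8144; S(1,1) = 39.2731
  k=2: S(2,0) = 59.5152; S(2,1) = 45.1100; S(2,2) = 34.1915
  k=3: S(3,0) = 68.3606; S(3,1) = 51.8144; S(3,2) = 39.2731; S(3,3) = 29.7673
  k=4: S(4,0) = 78.5205; S(4,1) = 59.5152; S(4,2) = 45.1100; S(4,3) = 34.1915; S(4,4) = 25.9157
Terminal payoffs V(N, i) = max(K - S_T, 0):
  V(4,0) = 0.000000; V(4,1) = 0.000000; V(4,2) = 0.590000; V(4,3) = 11.508543; V(4,4) = 19.784333
Backward induction: V(k, i) = exp(-r*dt) * [p * V(k+1, i) + (1-p) * V(k+1, i+1)].
  V(3,0) = exp(-r*dt) * [p*0.000000 + (1-p)*0.000000] = 0.000000
  V(3,1) = exp(-r*dt) * [p*0.000000 + (1-p)*0.590000] = 0.307648
  V(3,2) = exp(-r*dt) * [p*0.590000 + (1-p)*11.508543] = 6.281460
  V(3,3) = exp(-r*dt) * [p*11.508543 + (1-p)*19.784333] = 15.787225
  V(2,0) = exp(-r*dt) * [p*0.000000 + (1-p)*0.307648] = 0.160419
  V(2,1) = exp(-r*dt) * [p*0.307648 + (1-p)*6.281460] = 3.421639
  V(2,2) = exp(-r*dt) * [p*6.281460 + (1-p)*15.787225] = 11.218132
  V(1,0) = exp(-r*dt) * [p*0.160419 + (1-p)*3.421639] = 1.860431
  V(1,1) = exp(-r*dt) * [p*3.421639 + (1-p)*11.218132] = 7.476133
  V(0,0) = exp(-r*dt) * [p*1.860431 + (1-p)*7.476133] = 4.782748


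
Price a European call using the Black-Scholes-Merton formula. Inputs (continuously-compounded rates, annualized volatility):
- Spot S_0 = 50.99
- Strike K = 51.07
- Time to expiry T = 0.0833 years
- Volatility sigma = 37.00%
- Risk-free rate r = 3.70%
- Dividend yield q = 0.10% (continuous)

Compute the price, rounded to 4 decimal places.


Answer: Price = 2.2062

Derivation:
d1 = (ln(S/K) + (r - q + 0.5*sigma^2) * T) / (sigma * sqrt(T)) = 0.06679543
d2 = d1 - sigma * sqrt(T) = -0.03999301
exp(-rT) = 0.99692264; exp(-qT) = 0.99991670
C = S_0 * exp(-qT) * N(d1) - K * exp(-rT) * N(d2)
N(d1) = 0.52662772; N(d2) = 0.48404935
C = 50.9900 * 0.99991670 * 0.52662772 - 51.0700 * 0.99692264 * 0.48404935 = 2.2062


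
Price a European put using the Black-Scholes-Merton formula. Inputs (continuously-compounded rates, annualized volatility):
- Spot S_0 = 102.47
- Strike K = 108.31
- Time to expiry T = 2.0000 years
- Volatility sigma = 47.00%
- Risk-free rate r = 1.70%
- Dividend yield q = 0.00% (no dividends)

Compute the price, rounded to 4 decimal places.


Answer: Price = 28.0920

Derivation:
d1 = (ln(S/K) + (r - q + 0.5*sigma^2) * T) / (sigma * sqrt(T)) = 0.30010302
d2 = d1 - sigma * sqrt(T) = -0.36457736
exp(-rT) = 0.96657150; exp(-qT) = 1.00000000
P = K * exp(-rT) * N(-d2) - S_0 * exp(-qT) * N(-d1)
N(-d1) = 0.38204929; N(-d2) = 0.64228654
P = 108.3100 * 0.96657150 * 0.64228654 - 102.4700 * 1.00000000 * 0.38204929 = 28.0920


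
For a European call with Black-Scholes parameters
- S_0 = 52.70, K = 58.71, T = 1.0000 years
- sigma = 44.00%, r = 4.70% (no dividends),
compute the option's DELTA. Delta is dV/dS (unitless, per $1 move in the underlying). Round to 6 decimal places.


Answer: Delta = 0.532428

Derivation:
d1 = 0.0813758761; d2 = -0.3586241239
phi(d1) = 0.3976235602; exp(-qT) = 1.0000000000; exp(-rT) = 0.9540873976
N(d1) = 0.5324284832
Delta = exp(-qT) * N(d1) = 1.0000000000 * 0.5324284832 = 0.532428


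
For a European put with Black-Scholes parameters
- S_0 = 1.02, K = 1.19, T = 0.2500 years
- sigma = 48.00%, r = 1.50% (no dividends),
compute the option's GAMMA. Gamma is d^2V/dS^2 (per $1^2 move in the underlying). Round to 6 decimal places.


Answer: Gamma = 1.433356

Derivation:
d1 = -0.5066694993; d2 = -0.7466694993
phi(d1) = 0.3508854283; exp(-qT) = 1.0000000000; exp(-rT) = 0.9962570225
Gamma = exp(-qT) * phi(d1) / (S * sigma * sqrt(T)) = 1.0000000000 * 0.3508854283 / (1.0200 * 0.4800 * 0.5000000000) = 1.433356


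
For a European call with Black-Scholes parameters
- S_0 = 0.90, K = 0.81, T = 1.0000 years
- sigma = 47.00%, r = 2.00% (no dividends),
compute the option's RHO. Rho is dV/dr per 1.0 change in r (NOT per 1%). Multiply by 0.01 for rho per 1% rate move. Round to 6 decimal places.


Answer: Rho = 0.407027

Derivation:
d1 = 0.5017245014; d2 = 0.0317245014
phi(d1) = 0.3517613660; exp(-qT) = 1.0000000000; exp(-rT) = 0.9801986733
N(d2) = 0.5126541223
Rho = K*T*exp(-rT)*N(d2) = 0.8100 * 1.0000 * 0.9801986733 * 0.5126541223 = 0.407027


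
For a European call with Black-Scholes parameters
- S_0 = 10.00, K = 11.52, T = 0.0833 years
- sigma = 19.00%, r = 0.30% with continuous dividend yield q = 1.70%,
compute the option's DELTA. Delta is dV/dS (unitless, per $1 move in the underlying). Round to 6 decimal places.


d1 = -2.5742001314; d2 = -2.6290374362
phi(d1) = 0.0145205311; exp(-qT) = 0.9985849022; exp(-rT) = 0.9997501312
N(d1) = 0.0050236069
Delta = exp(-qT) * N(d1) = 0.9985849022 * 0.0050236069 = 0.005016

Answer: Delta = 0.005016


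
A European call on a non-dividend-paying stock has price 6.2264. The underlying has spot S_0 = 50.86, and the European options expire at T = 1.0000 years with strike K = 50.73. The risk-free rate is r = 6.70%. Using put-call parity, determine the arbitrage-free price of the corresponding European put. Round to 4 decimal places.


Put-call parity: C - P = S_0 * exp(-qT) - K * exp(-rT).
S_0 * exp(-qT) = 50.8600 * 1.00000000 = 50.86000000
K * exp(-rT) = 50.7300 * 0.93519520 = 47.44245256
P = C - S*exp(-qT) + K*exp(-rT)
P = 6.2264 - 50.86000000 + 47.44245256 = 2.8089

Answer: Put price = 2.8089


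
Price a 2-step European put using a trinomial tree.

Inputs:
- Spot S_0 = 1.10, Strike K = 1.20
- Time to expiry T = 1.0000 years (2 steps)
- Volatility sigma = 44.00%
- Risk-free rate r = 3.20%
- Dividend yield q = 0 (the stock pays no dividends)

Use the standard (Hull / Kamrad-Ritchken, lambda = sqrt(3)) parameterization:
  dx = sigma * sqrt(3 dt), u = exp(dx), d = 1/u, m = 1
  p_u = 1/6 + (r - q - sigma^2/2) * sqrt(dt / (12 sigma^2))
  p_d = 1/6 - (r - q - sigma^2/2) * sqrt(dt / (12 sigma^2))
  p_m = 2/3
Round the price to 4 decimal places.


dt = T/N = 0.500000; dx = sigma*sqrt(3*dt) = 0.538888
u = exp(dx) = 1.714099; d = 1/u = 0.583397
p_u = 0.136605, p_m = 0.666667, p_d = 0.196729
Discount per step: exp(-r*dt) = 0.984127
Stock lattice S(k, j) with j the centered position index:
  k=0: S(0,+0) = 1.1000
  k=1: S(1,-1) = 0.6417; S(1,+0) = 1.1000; S(1,+1) = 1.8855
  k=2: S(2,-2) = 0.3744; S(2,-1) = 0.6417; S(2,+0) = 1.1000; S(2,+1) = 1.8855; S(2,+2) = 3.2319
Terminal payoffs V(N, j) = max(K - S_T, 0):
  V(2,-2) = 0.825613; V(2,-1) = 0.558264; V(2,+0) = 0.100000; V(2,+1) = 0.000000; V(2,+2) = 0.000000
Backward induction: V(k, j) = exp(-r*dt) * [p_u * V(k+1, j+1) + p_m * V(k+1, j) + p_d * V(k+1, j-1)]
  V(1,-1) = exp(-r*dt) * [p_u*0.100000 + p_m*0.558264 + p_d*0.825613] = 0.539556
  V(1,+0) = exp(-r*dt) * [p_u*0.000000 + p_m*0.100000 + p_d*0.558264] = 0.173692
  V(1,+1) = exp(-r*dt) * [p_u*0.000000 + p_m*0.000000 + p_d*0.100000] = 0.019361
  V(0,+0) = exp(-r*dt) * [p_u*0.019361 + p_m*0.173692 + p_d*0.539556] = 0.221020

Answer: Price = V(0,0) = 0.2210


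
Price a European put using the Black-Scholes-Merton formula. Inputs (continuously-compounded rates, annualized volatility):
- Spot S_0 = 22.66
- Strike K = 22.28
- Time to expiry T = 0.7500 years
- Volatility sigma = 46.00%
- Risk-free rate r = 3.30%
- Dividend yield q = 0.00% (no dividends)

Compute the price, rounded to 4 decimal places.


Answer: Price = 3.0612

Derivation:
d1 = (ln(S/K) + (r - q + 0.5*sigma^2) * T) / (sigma * sqrt(T)) = 0.30376617
d2 = d1 - sigma * sqrt(T) = -0.09460552
exp(-rT) = 0.97555377; exp(-qT) = 1.00000000
P = K * exp(-rT) * N(-d2) - S_0 * exp(-qT) * N(-d1)
N(-d1) = 0.38065302; N(-d2) = 0.53768592
P = 22.2800 * 0.97555377 * 0.53768592 - 22.6600 * 1.00000000 * 0.38065302 = 3.0612


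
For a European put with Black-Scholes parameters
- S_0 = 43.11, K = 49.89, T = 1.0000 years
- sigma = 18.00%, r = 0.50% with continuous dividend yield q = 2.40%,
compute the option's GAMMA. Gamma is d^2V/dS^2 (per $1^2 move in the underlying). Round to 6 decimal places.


d1 = -0.8270310729; d2 = -1.0070310729
phi(d1) = 0.2833907105; exp(-qT) = 0.9762857098; exp(-rT) = 0.9950124792
Gamma = exp(-qT) * phi(d1) / (S * sigma * sqrt(T)) = 0.9762857098 * 0.2833907105 / (43.1100 * 0.1800 * 1.0000000000) = 0.035654

Answer: Gamma = 0.035654


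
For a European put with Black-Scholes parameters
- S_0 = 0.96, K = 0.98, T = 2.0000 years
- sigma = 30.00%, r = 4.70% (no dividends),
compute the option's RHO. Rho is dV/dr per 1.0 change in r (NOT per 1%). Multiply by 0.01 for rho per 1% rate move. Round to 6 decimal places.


Answer: Rho = -0.919952

Derivation:
d1 = 0.3850920331; d2 = -0.0391720356
phi(d1) = 0.3704315987; exp(-qT) = 1.0000000000; exp(-rT) = 0.9102827622
N(-d2) = 0.5156233856
Rho = -K*T*exp(-rT)*N(-d2) = -0.9800 * 2.0000 * 0.9102827622 * 0.5156233856 = -0.919952


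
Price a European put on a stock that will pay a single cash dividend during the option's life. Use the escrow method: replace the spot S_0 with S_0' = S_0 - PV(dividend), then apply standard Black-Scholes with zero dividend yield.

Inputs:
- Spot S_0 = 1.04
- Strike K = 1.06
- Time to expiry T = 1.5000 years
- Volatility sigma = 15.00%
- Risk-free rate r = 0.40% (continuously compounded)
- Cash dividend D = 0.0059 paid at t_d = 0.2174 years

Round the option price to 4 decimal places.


Answer: Price = 0.0866

Derivation:
PV(D) = D * exp(-r * t_d) = 0.0059 * 0.99913078 = 0.00589487
S_0' = S_0 - PV(D) = 1.0400 - 0.00589487 = 1.03410513
d1 = (ln(S_0'/K) + (r + sigma^2/2)*T) / (sigma*sqrt(T)) = -0.01011076
d2 = d1 - sigma*sqrt(T) = -0.19382249
exp(-rT) = 0.99401796
N(-d1) = 0.50403354; N(-d2) = 0.57684256
P = K * exp(-rT) * N(-d2) - S_0' * N(-d1) = 1.0600 * 0.99401796 * 0.57684256 - 1.03410513 * 0.50403354 = 0.0866


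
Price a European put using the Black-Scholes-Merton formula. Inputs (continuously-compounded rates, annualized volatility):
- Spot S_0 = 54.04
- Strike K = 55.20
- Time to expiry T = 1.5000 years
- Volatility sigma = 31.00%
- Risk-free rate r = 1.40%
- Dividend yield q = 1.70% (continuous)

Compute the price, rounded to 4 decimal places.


Answer: Price = 8.7399

Derivation:
d1 = (ln(S/K) + (r - q + 0.5*sigma^2) * T) / (sigma * sqrt(T)) = 0.12204401
d2 = d1 - sigma * sqrt(T) = -0.25762690
exp(-rT) = 0.97921896; exp(-qT) = 0.97482238
P = K * exp(-rT) * N(-d2) - S_0 * exp(-qT) * N(-d1)
N(-d1) = 0.45143208; N(-d2) = 0.60165257
P = 55.2000 * 0.97921896 * 0.60165257 - 54.0400 * 0.97482238 * 0.45143208 = 8.7399


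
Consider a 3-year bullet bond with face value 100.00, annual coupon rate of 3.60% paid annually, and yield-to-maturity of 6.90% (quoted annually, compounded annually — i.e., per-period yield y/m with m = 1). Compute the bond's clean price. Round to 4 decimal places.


Answer: Price = 91.3239

Derivation:
Coupon per period c = face * coupon_rate / m = 3.600000
Periods per year m = 1; per-period yield y/m = 0.069000
Number of cashflows N = 3
Cashflows (t years, CF_t, discount factor 1/(1+y/m)^(m*t), PV):
  t = 1.0000: CF_t = 3.600000, DF = 0.935454, PV = 3.367633
  t = 2.0000: CF_t = 3.600000, DF = 0.875074, PV = 3.150265
  t = 3.0000: CF_t = 103.600000, DF = 0.818591, PV = 84.806012
Price P = sum_t PV_t = 91.323910


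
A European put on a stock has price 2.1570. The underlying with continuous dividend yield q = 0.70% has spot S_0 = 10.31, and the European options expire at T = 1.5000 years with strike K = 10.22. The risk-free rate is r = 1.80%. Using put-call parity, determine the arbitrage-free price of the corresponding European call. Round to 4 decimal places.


Answer: Call price = 2.4116

Derivation:
Put-call parity: C - P = S_0 * exp(-qT) - K * exp(-rT).
S_0 * exp(-qT) = 10.3100 * 0.98955493 = 10.20231135
K * exp(-rT) = 10.2200 * 0.97336124 = 9.94775189
C = P + S*exp(-qT) - K*exp(-rT)
C = 2.1570 + 10.20231135 - 9.94775189 = 2.4116


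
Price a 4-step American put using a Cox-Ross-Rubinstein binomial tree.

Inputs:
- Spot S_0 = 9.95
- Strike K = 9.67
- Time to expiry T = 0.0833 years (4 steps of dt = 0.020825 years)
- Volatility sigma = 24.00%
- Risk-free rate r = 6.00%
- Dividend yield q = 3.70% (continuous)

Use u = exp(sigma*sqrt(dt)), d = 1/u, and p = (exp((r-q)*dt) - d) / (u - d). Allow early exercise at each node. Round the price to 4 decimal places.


Answer: Price = V(0,0) = 0.1608

Derivation:
dt = T/N = 0.020825
u = exp(sigma*sqrt(dt)) = 1.035241; d = 1/u = 0.965959
p = (exp((r-q)*dt) - d) / (u - d) = 0.498257
Discount per step: exp(-r*dt) = 0.998751
Stock lattice S(k, i) with i counting down-moves:
  k=0: S(0,0) = 9.9500
  k=1: S(1,0) = 10.3006; S(1,1) = 9.6113
  k=2: S(2,0) = 10.6636; S(2,1) = 9.9500; S(2,2) = 9.2841
  k=3: S(3,0) = 11.0394; S(3,1) = 10.3006; S(3,2) = 9.6113; S(3,3) = 8.9681
  k=4: S(4,0) = 11.4285; S(4,1) = 10.6636; S(4,2) = 9.9500; S(4,3) = 9.2841; S(4,4) = 8.6628
Terminal payoffs V(N, i) = max(K - S_T, 0):
  V(4,0) = 0.000000; V(4,1) = 0.000000; V(4,2) = 0.000000; V(4,3) = 0.385890; V(4,4) = 1.007216
Backward induction: V(k, i) = exp(-r*dt) * [p * V(k+1, i) + (1-p) * V(k+1, i+1)]; then take max(V_cont, immediate exercise) for American.
  V(3,0) = exp(-r*dt) * [p*0.000000 + (1-p)*0.000000] = 0.000000; exercise = 0.000000; V(3,0) = max -> 0.000000
  V(3,1) = exp(-r*dt) * [p*0.000000 + (1-p)*0.000000] = 0.000000; exercise = 0.000000; V(3,1) = max -> 0.000000
  V(3,2) = exp(-r*dt) * [p*0.000000 + (1-p)*0.385890] = 0.193375; exercise = 0.058710; V(3,2) = max -> 0.193375
  V(3,3) = exp(-r*dt) * [p*0.385890 + (1-p)*1.007216] = 0.696764; exercise = 0.701932; V(3,3) = max -> 0.701932
  V(2,0) = exp(-r*dt) * [p*0.000000 + (1-p)*0.000000] = 0.000000; exercise = 0.000000; V(2,0) = max -> 0.000000
  V(2,1) = exp(-r*dt) * [p*0.000000 + (1-p)*0.193375] = 0.096904; exercise = 0.000000; V(2,1) = max -> 0.096904
  V(2,2) = exp(-r*dt) * [p*0.193375 + (1-p)*0.701932] = 0.447980; exercise = 0.385890; V(2,2) = max -> 0.447980
  V(1,0) = exp(-r*dt) * [p*0.000000 + (1-p)*0.096904] = 0.048560; exercise = 0.000000; V(1,0) = max -> 0.048560
  V(1,1) = exp(-r*dt) * [p*0.096904 + (1-p)*0.447980] = 0.272712; exercise = 0.058710; V(1,1) = max -> 0.272712
  V(0,0) = exp(-r*dt) * [p*0.048560 + (1-p)*0.272712] = 0.160826; exercise = 0.000000; V(0,0) = max -> 0.160826


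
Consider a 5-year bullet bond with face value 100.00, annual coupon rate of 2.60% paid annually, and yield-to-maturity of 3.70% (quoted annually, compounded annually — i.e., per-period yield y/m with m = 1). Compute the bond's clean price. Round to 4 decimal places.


Answer: Price = 95.0614

Derivation:
Coupon per period c = face * coupon_rate / m = 2.600000
Periods per year m = 1; per-period yield y/m = 0.037000
Number of cashflows N = 5
Cashflows (t years, CF_t, discount factor 1/(1+y/m)^(m*t), PV):
  t = 1.0000: CF_t = 2.600000, DF = 0.964320, PV = 2.507232
  t = 2.0000: CF_t = 2.600000, DF = 0.929913, PV = 2.417775
  t = 3.0000: CF_t = 2.600000, DF = 0.896734, PV = 2.331509
  t = 4.0000: CF_t = 2.600000, DF = 0.864739, PV = 2.248321
  t = 5.0000: CF_t = 102.600000, DF = 0.833885, PV = 85.556612
Price P = sum_t PV_t = 95.061449


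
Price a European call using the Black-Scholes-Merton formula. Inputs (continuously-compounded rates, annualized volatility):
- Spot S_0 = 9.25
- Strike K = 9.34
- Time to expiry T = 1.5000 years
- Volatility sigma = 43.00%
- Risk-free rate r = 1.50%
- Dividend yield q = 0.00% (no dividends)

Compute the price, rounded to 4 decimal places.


Answer: Price = 1.9684

Derivation:
d1 = (ln(S/K) + (r - q + 0.5*sigma^2) * T) / (sigma * sqrt(T)) = 0.28765801
d2 = d1 - sigma * sqrt(T) = -0.23898228
exp(-rT) = 0.97775124; exp(-qT) = 1.00000000
C = S_0 * exp(-qT) * N(d1) - K * exp(-rT) * N(d2)
N(d1) = 0.61319573; N(d2) = 0.40555966
C = 9.2500 * 1.00000000 * 0.61319573 - 9.3400 * 0.97775124 * 0.40555966 = 1.9684


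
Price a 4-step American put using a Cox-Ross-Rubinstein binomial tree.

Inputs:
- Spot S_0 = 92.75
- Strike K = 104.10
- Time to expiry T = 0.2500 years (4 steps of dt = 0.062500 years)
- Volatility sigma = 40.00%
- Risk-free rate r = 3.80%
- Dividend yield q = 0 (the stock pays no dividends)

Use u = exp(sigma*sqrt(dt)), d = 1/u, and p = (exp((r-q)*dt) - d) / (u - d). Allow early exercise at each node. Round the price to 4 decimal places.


dt = T/N = 0.062500
u = exp(sigma*sqrt(dt)) = 1.105171; d = 1/u = 0.904837
p = (exp((r-q)*dt) - d) / (u - d) = 0.486890
Discount per step: exp(-r*dt) = 0.997628
Stock lattice S(k, i) with i counting down-moves:
  k=0: S(0,0) = 92.7500
  k=1: S(1,0) = 102.5046; S(1,1) = 83.9237
  k=2: S(2,0) = 113.2851; S(2,1) = 92.7500; S(2,2) = 75.9373
  k=3: S(3,0) = 125.1994; S(3,1) = 102.5046; S(3,2) = 83.9237; S(3,3) = 68.7109
  k=4: S(4,0) = 138.3667; S(4,1) = 113.2851; S(4,2) = 92.7500; S(4,3) = 75.9373; S(4,4) = 62.1722
Terminal payoffs V(N, i) = max(K - S_T, 0):
  V(4,0) = 0.000000; V(4,1) = 0.000000; V(4,2) = 11.350000; V(4,3) = 28.162723; V(4,4) = 41.927816
Backward induction: V(k, i) = exp(-r*dt) * [p * V(k+1, i) + (1-p) * V(k+1, i+1)]; then take max(V_cont, immediate exercise) for American.
  V(3,0) = exp(-r*dt) * [p*0.000000 + (1-p)*0.000000] = 0.000000; exercise = 0.000000; V(3,0) = max -> 0.000000
  V(3,1) = exp(-r*dt) * [p*0.000000 + (1-p)*11.350000] = 5.809982; exercise = 1.595397; V(3,1) = max -> 5.809982
  V(3,2) = exp(-r*dt) * [p*11.350000 + (1-p)*28.162723] = 19.929385; exercise = 20.176329; V(3,2) = max -> 20.176329
  V(3,3) = exp(-r*dt) * [p*28.162723 + (1-p)*41.927816] = 35.142166; exercise = 35.389110; V(3,3) = max -> 35.389110
  V(2,0) = exp(-r*dt) * [p*0.000000 + (1-p)*5.809982] = 2.974087; exercise = 0.000000; V(2,0) = max -> 2.974087
  V(2,1) = exp(-r*dt) * [p*5.809982 + (1-p)*20.176329] = 13.150228; exercise = 11.350000; V(2,1) = max -> 13.150228
  V(2,2) = exp(-r*dt) * [p*20.176329 + (1-p)*35.389110] = 27.915779; exercise = 28.162723; V(2,2) = max -> 28.162723
  V(1,0) = exp(-r*dt) * [p*2.974087 + (1-p)*13.150228] = 8.176124; exercise = 1.595397; V(1,0) = max -> 8.176124
  V(1,1) = exp(-r*dt) * [p*13.150228 + (1-p)*28.162723] = 20.803819; exercise = 20.176329; V(1,1) = max -> 20.803819
  V(0,0) = exp(-r*dt) * [p*8.176124 + (1-p)*20.803819] = 14.620753; exercise = 11.350000; V(0,0) = max -> 14.620753

Answer: Price = V(0,0) = 14.6208


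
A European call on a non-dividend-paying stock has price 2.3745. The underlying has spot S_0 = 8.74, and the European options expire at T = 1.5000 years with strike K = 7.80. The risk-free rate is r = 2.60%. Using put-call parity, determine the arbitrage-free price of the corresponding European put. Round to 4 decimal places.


Answer: Put price = 1.1362

Derivation:
Put-call parity: C - P = S_0 * exp(-qT) - K * exp(-rT).
S_0 * exp(-qT) = 8.7400 * 1.00000000 = 8.74000000
K * exp(-rT) = 7.8000 * 0.96175071 = 7.50165553
P = C - S*exp(-qT) + K*exp(-rT)
P = 2.3745 - 8.74000000 + 7.50165553 = 1.1362


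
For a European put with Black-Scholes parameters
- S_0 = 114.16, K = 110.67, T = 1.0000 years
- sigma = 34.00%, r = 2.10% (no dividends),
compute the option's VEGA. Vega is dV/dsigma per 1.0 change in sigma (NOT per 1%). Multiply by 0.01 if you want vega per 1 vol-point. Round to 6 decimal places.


d1 = 0.3230828614; d2 = -0.0169171386
phi(d1) = 0.3786549916; exp(-qT) = 1.0000000000; exp(-rT) = 0.9792189646
Vega = S * exp(-qT) * phi(d1) * sqrt(T) = 114.1600 * 1.0000000000 * 0.3786549916 * 1.0000000000 = 43.227254

Answer: Vega = 43.227254


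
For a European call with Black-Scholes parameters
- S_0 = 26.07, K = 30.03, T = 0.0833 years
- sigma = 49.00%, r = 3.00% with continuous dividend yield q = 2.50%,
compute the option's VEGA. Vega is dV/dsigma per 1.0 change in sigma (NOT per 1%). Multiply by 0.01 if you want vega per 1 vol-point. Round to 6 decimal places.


d1 = -0.9262668089; d2 = -1.0676893319
phi(d1) = 0.2597790976; exp(-qT) = 0.9979196669; exp(-rT) = 0.9975041199
Vega = S * exp(-qT) * phi(d1) * sqrt(T) = 26.0700 * 0.9979196669 * 0.2597790976 * 0.2886173938 = 1.950578

Answer: Vega = 1.950578


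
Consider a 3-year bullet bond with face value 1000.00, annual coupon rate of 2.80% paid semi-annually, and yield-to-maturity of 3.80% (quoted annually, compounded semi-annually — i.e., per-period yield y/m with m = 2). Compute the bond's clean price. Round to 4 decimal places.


Coupon per period c = face * coupon_rate / m = 14.000000
Periods per year m = 2; per-period yield y/m = 0.019000
Number of cashflows N = 6
Cashflows (t years, CF_t, discount factor 1/(1+y/m)^(m*t), PV):
  t = 0.5000: CF_t = 14.000000, DF = 0.981354, PV = 13.738960
  t = 1.0000: CF_t = 14.000000, DF = 0.963056, PV = 13.482787
  t = 1.5000: CF_t = 14.000000, DF = 0.945099, PV = 13.231390
  t = 2.0000: CF_t = 14.000000, DF = 0.927477, PV = 12.984681
  t = 2.5000: CF_t = 14.000000, DF = 0.910184, PV = 12.742573
  t = 3.0000: CF_t = 1014.000000, DF = 0.893213, PV = 905.717692
Price P = sum_t PV_t = 971.898083

Answer: Price = 971.8981
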